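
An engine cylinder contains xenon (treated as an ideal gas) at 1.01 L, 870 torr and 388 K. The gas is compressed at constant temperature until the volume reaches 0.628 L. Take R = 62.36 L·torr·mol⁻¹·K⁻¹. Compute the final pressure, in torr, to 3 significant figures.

P₂ ≈ 1.40e+03 torr

T constant ⇒ Boyle's law P V = const: T₂ = T₁; P₂ = P₁·(V₁/V₂) = 1399 torr.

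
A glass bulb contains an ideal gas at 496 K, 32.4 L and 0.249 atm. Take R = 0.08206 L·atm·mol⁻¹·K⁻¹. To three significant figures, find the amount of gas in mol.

n ≈ 0.198 mol

PV = nRT ⇒ n = PV/(RT) = (0.249 × 32.4) / (0.08206 × 496)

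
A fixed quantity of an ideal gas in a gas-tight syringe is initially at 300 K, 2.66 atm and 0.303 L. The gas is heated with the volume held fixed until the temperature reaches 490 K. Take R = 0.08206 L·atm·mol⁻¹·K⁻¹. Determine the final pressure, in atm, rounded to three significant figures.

P₂ ≈ 4.34 atm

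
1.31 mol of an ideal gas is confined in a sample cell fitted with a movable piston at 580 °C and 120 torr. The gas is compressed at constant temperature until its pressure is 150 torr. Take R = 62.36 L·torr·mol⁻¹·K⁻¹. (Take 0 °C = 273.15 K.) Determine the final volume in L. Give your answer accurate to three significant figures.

V₂ ≈ 465 L

Convert: T₁ = 853.1 K.
From PV = nRT: V₁ = nRT₁/P₁ = 580.8 L.
T constant ⇒ Boyle's law P V = const: T₂ = T₁; V₂ = V₁·(P₁/P₂) = 464.6 L.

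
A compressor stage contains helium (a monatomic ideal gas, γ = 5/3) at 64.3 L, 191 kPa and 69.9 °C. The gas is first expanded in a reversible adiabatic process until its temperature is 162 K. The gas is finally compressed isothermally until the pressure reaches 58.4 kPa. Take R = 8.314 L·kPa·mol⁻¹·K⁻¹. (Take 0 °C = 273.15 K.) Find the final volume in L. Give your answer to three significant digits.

Convert: T₁ = 343.0 K.
Adiabatic (γ = 5/3), T V^(γ−1) and P V^γ constant: P₂ = P₁·(T₂/T₁)^(γ/(γ−1)) = 29.27 kPa; V₂ = V₁·(T₁/T₂)^(1/(γ−1)) = 198.1 L.
T constant ⇒ Boyle's law P V = const: T₃ = T₂; V₃ = V₂·(P₂/P₃) = 99.31 L.

V₃ ≈ 99.3 L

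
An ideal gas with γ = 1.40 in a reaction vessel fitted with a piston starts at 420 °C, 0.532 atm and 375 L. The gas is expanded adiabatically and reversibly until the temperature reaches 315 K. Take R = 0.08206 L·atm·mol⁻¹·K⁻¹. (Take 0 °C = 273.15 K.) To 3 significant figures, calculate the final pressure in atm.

P₂ ≈ 0.0337 atm

Convert: T₁ = 693.1 K.
Reversible adiabatic, γ = 1.40: P₂ = P₁·(T₂/T₁)^(γ/(γ−1)) = 0.03366 atm; V₂ = V₁·(T₁/T₂)^(1/(γ−1)) = 2694 L.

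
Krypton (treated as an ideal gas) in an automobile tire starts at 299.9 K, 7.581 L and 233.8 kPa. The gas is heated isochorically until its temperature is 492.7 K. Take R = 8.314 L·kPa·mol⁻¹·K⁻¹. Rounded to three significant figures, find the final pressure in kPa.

Isochoric, so P/T is constant: V₂ = V₁; P₂ = P₁·(T₂/T₁) = 384.1 kPa.

P₂ ≈ 384 kPa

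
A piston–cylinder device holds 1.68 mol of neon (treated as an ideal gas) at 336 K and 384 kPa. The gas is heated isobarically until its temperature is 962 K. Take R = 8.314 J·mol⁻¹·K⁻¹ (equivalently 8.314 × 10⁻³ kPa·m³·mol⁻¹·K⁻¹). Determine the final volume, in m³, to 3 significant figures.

From PV = nRT: V₁ = nRT₁/P₁ = 0.01222 m³.
P constant ⇒ V ∝ T: P₂ = P₁; V₂ = V₁·(T₂/T₁) = 0.03499 m³.

V₂ ≈ 0.0350 m³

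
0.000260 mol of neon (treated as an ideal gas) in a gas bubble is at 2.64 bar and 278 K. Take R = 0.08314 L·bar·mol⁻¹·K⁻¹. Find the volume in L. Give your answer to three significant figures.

V ≈ 0.00228 L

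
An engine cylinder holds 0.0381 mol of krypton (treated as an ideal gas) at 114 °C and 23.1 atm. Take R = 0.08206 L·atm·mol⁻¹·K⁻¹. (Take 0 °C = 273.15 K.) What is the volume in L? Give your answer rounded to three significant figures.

Convert: T = 387.15 K.
PV = nRT ⇒ V = nRT/P = (0.0381 × 0.08206 × 387.15) / 23.1

V ≈ 0.0524 L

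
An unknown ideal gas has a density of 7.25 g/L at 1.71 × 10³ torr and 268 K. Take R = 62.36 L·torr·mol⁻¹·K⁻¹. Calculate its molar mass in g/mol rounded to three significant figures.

M ≈ 70.9 g/mol

ρ = PM/(RT) ⇒ M = ρRT/P = (7.25 × 62.36 × 268.0) / 1.71e+03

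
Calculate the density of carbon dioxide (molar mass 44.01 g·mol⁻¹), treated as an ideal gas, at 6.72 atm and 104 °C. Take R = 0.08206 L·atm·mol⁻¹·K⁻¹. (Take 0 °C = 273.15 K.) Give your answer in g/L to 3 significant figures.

ρ ≈ 9.56 g/L

ρ = PM/(RT) = (6.72 × 44.01) / (0.08206 × 377.1)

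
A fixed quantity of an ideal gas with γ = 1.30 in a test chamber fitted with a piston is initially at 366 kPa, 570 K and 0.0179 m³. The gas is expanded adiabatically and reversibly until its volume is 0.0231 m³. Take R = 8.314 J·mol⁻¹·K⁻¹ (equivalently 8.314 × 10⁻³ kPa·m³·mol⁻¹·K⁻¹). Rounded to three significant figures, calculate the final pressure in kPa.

P₂ ≈ 263 kPa

Reversible adiabatic, γ = 1.30: T₂ = T₁·(V₁/V₂)^(γ−1) = 528.0 K; P₂ = P₁·(V₁/V₂)^γ = 262.7 kPa.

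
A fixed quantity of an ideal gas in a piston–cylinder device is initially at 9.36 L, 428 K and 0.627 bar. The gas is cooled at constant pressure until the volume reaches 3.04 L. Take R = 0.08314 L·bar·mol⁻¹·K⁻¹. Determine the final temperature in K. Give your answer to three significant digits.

P constant ⇒ V ∝ T: P₂ = P₁; T₂ = T₁·(V₂/V₁) = 139.0 K.

T₂ ≈ 139 K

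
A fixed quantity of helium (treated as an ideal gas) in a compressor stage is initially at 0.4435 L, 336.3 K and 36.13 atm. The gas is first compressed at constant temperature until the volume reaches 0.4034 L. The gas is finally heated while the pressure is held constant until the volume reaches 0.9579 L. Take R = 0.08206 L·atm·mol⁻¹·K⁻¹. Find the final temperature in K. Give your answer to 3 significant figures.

T₃ ≈ 799 K

T constant ⇒ Boyle's law P V = const: T₂ = T₁; P₂ = P₁·(V₁/V₂) = 39.72 atm.
P constant ⇒ V ∝ T: P₃ = P₂; T₃ = T₂·(V₃/V₂) = 798.6 K.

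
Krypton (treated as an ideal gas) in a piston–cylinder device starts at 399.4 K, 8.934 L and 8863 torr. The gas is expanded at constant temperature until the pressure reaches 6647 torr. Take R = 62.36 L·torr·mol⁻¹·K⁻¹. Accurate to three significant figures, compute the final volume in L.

V₂ ≈ 11.9 L

T constant ⇒ Boyle's law P V = const: T₂ = T₁; V₂ = V₁·(P₁/P₂) = 11.91 L.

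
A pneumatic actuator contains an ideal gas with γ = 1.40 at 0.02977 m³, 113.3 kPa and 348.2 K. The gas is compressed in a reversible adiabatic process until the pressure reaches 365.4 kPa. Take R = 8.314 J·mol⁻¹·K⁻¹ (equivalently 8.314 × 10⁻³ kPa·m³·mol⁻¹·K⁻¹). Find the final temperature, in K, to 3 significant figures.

T₂ ≈ 487 K

Reversible adiabatic, γ = 1.40: T₂ = T₁·(P₂/P₁)^((γ−1)/γ) = 486.5 K; V₂ = V₁·(P₁/P₂)^(1/γ) = 0.01290 m³.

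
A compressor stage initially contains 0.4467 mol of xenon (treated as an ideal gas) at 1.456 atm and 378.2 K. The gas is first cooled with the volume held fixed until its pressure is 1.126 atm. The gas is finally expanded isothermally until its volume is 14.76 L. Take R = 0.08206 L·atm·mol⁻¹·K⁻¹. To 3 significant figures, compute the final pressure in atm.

P₃ ≈ 0.726 atm

From PV = nRT: V₁ = nRT₁/P₁ = 9.522 L.
Isochoric, so P/T is constant: V₂ = V₁; T₂ = T₁·(P₂/P₁) = 292.5 K.
Isothermal, so P V is constant: T₃ = T₂; P₃ = P₂·(V₂/V₃) = 0.7264 atm.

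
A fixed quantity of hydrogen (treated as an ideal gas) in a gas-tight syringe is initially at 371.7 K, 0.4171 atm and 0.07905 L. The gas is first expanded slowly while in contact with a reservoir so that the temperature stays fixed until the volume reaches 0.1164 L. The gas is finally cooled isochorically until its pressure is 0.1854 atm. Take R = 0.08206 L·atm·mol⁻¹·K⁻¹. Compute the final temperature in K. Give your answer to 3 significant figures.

T₃ ≈ 243 K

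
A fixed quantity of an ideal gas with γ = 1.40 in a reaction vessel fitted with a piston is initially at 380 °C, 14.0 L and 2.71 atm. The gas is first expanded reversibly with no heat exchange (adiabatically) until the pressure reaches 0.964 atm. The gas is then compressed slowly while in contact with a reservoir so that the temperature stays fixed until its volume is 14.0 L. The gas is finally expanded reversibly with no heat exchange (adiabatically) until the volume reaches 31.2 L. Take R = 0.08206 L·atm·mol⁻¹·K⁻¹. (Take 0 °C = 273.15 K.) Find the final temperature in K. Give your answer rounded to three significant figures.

T₄ ≈ 353 K

Convert: T₁ = 653.1 K.
Adiabatic (γ = 1.40), T V^(γ−1) and P V^γ constant: T₂ = T₁·(P₂/P₁)^((γ−1)/γ) = 486.1 K; V₂ = V₁·(P₁/P₂)^(1/γ) = 29.29 L.
Isothermal, so P V is constant: T₃ = T₂; P₃ = P₂·(V₂/V₃) = 2.017 atm.
Reversible adiabatic, γ = 1.40: T₄ = T₃·(V₃/V₄)^(γ−1) = 352.8 K; P₄ = P₃·(V₃/V₄)^γ = 0.6569 atm.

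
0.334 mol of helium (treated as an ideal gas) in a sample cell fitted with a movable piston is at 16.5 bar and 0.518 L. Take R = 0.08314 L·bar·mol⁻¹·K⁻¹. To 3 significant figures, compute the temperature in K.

T ≈ 308 K

PV = nRT ⇒ T = PV/(nR) = (16.5 × 0.518) / (0.334 × 0.08314)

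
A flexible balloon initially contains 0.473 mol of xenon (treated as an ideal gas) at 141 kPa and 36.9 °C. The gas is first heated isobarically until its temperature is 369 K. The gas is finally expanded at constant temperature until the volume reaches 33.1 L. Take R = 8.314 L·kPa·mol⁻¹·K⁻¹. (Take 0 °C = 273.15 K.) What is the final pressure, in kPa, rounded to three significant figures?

P₃ ≈ 43.8 kPa

Convert: T₁ = 310.0 K.
From PV = nRT: V₁ = nRT₁/P₁ = 8.647 L.
P constant ⇒ V ∝ T: P₂ = P₁; V₂ = V₁·(T₂/T₁) = 10.29 L.
Isothermal, so P V is constant: T₃ = T₂; P₃ = P₂·(V₂/V₃) = 43.84 kPa.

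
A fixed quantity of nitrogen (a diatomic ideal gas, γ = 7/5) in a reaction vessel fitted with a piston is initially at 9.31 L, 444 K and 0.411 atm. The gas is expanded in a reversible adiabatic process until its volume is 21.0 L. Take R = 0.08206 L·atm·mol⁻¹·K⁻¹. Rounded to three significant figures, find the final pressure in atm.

P₂ ≈ 0.132 atm

Reversible adiabatic, γ = 7/5: T₂ = T₁·(V₁/V₂)^(γ−1) = 320.7 K; P₂ = P₁·(V₁/V₂)^γ = 0.1316 atm.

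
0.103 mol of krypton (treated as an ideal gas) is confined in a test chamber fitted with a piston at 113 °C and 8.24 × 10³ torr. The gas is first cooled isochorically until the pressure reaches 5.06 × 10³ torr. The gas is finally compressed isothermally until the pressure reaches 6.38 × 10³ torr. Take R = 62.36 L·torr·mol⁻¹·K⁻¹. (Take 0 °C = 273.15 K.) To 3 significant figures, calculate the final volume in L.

V₃ ≈ 0.239 L

Convert: T₁ = 386.1 K.
From PV = nRT: V₁ = nRT₁/P₁ = 0.3010 L.
V constant ⇒ P ∝ T: V₂ = V₁; T₂ = T₁·(P₂/P₁) = 237.1 K.
T constant ⇒ Boyle's law P V = const: T₃ = T₂; V₃ = V₂·(P₂/P₃) = 0.2387 L.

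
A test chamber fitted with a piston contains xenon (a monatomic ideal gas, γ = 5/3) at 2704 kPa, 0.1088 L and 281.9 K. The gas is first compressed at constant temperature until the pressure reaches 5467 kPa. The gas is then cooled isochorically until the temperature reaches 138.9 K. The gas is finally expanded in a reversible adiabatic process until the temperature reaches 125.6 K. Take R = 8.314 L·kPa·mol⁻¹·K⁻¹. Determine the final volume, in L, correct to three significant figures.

V₄ ≈ 0.0626 L

T constant ⇒ Boyle's law P V = const: T₂ = T₁; V₂ = V₁·(P₁/P₂) = 0.05381 L.
V constant ⇒ P ∝ T: V₃ = V₂; P₃ = P₂·(T₃/T₂) = 2694 kPa.
Adiabatic (γ = 5/3), T V^(γ−1) and P V^γ constant: P₄ = P₃·(T₄/T₃)^(γ/(γ−1)) = 2094 kPa; V₄ = V₃·(T₃/T₄)^(1/(γ−1)) = 0.06258 L.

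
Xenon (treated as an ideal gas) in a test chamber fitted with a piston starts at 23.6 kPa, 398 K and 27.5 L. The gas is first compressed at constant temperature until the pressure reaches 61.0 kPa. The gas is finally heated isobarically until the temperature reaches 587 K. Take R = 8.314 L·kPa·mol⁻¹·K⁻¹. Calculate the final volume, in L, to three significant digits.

Isothermal, so P V is constant: T₂ = T₁; V₂ = V₁·(P₁/P₂) = 10.64 L.
Isobaric, so V/T is constant: P₃ = P₂; V₃ = V₂·(T₃/T₂) = 15.69 L.

V₃ ≈ 15.7 L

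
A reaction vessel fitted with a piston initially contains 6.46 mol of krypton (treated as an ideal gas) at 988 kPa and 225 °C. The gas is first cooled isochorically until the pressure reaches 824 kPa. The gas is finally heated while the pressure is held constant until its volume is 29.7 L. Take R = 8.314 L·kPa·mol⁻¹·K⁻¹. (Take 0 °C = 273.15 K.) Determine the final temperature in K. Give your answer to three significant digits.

T₃ ≈ 456 K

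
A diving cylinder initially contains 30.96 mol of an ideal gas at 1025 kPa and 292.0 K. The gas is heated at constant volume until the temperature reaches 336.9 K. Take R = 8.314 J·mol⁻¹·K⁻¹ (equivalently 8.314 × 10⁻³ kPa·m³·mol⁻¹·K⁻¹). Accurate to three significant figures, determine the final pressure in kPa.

P₂ ≈ 1.18e+03 kPa

From PV = nRT: V₁ = nRT₁/P₁ = 0.07333 m³.
V constant ⇒ P ∝ T: V₂ = V₁; P₂ = P₁·(T₂/T₁) = 1183 kPa.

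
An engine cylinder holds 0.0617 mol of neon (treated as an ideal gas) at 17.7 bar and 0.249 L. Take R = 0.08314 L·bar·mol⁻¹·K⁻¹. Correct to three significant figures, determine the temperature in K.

PV = nRT ⇒ T = PV/(nR) = (17.7 × 0.249) / (0.0617 × 0.08314)

T ≈ 859 K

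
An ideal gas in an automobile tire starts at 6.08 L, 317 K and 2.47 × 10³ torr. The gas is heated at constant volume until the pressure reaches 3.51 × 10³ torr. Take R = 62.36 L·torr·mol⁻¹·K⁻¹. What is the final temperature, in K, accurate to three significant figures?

T₂ ≈ 450 K

Isochoric, so P/T is constant: V₂ = V₁; T₂ = T₁·(P₂/P₁) = 450.5 K.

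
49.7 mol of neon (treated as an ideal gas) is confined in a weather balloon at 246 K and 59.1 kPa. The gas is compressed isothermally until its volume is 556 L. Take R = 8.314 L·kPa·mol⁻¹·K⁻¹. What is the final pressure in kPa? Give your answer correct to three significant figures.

From PV = nRT: V₁ = nRT₁/P₁ = 1720 L.
Isothermal, so P V is constant: T₂ = T₁; P₂ = P₁·(V₁/V₂) = 182.8 kPa.

P₂ ≈ 183 kPa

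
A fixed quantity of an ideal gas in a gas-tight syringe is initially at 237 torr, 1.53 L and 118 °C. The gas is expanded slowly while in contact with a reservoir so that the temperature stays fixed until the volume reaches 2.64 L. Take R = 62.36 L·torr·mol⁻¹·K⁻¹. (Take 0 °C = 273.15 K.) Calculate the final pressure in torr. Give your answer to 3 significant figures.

Convert: T₁ = 391.1 K.
T constant ⇒ Boyle's law P V = const: T₂ = T₁; P₂ = P₁·(V₁/V₂) = 137.4 torr.

P₂ ≈ 137 torr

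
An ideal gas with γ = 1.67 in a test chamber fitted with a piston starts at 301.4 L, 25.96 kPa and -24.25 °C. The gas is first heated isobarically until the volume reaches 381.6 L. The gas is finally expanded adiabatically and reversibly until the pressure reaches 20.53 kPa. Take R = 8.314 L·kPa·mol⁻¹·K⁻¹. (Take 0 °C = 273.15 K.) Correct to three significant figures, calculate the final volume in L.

V₃ ≈ 439 L

Convert: T₁ = 248.9 K.
P constant ⇒ V ∝ T: P₂ = P₁; T₂ = T₁·(V₂/V₁) = 315.1 K.
Adiabatic (γ = 1.67), T V^(γ−1) and P V^γ constant: T₃ = T₂·(P₃/P₂)^((γ−1)/γ) = 286.8 K; V₃ = V₂·(P₂/P₃)^(1/γ) = 439.2 L.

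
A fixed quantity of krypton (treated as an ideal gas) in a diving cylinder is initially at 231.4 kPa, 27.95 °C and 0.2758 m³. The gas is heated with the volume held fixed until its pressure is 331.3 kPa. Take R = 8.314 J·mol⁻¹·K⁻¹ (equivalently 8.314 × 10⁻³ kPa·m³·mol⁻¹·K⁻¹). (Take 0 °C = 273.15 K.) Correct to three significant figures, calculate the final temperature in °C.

Convert: T₁ = 301.1 K.
Isochoric, so P/T is constant: V₂ = V₁; T₂ = T₁·(P₂/P₁) = 431.1 K.

T₂ ≈ 158 °C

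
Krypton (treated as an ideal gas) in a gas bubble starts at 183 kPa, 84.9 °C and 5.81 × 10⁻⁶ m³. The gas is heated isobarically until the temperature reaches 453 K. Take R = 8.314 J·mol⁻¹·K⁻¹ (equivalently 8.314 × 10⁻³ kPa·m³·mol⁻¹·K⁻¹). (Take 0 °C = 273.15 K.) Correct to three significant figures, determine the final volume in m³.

Convert: T₁ = 358.0 K.
Isobaric, so V/T is constant: P₂ = P₁; V₂ = V₁·(T₂/T₁) = 7.351e-06 m³.

V₂ ≈ 7.35e-06 m³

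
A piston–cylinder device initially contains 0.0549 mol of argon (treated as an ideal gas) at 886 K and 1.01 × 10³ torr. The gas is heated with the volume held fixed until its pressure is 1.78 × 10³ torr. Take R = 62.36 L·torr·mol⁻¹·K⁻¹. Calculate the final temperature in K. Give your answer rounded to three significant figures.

T₂ ≈ 1.56e+03 K

From PV = nRT: V₁ = nRT₁/P₁ = 3.003 L.
Isochoric, so P/T is constant: V₂ = V₁; T₂ = T₁·(P₂/P₁) = 1561 K.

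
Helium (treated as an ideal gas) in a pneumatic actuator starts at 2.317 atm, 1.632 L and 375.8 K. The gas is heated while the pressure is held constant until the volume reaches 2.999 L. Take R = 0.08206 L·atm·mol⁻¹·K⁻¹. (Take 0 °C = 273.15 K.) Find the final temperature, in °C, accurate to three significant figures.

T₂ ≈ 417 °C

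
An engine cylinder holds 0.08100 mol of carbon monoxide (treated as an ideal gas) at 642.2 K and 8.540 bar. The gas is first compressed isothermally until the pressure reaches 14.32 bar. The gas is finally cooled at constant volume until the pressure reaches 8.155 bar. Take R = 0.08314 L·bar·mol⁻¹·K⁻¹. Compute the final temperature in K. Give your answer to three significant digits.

T₃ ≈ 366 K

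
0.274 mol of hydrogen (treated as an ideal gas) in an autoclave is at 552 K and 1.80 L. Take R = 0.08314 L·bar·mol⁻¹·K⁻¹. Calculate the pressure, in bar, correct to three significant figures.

PV = nRT ⇒ P = nRT/V = (0.274 × 0.08314 × 552) / 1.80

P ≈ 6.99 bar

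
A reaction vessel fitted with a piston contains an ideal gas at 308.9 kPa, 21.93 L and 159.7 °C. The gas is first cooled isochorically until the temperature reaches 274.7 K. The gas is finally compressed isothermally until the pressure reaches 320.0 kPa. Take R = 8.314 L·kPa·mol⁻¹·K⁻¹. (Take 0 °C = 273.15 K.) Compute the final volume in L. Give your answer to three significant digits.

Convert: T₁ = 432.8 K.
Isochoric, so P/T is constant: V₂ = V₁; P₂ = P₁·(T₂/T₁) = 196.0 kPa.
T constant ⇒ Boyle's law P V = const: T₃ = T₂; V₃ = V₂·(P₂/P₃) = 13.43 L.

V₃ ≈ 13.4 L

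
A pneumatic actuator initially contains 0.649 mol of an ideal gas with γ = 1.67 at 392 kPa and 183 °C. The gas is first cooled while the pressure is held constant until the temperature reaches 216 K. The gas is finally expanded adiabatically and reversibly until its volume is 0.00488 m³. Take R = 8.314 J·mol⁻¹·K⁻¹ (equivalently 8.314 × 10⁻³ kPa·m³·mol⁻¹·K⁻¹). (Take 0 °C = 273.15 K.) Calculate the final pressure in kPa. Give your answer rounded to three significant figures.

Convert: T₁ = 456.1 K.
From PV = nRT: V₁ = nRT₁/P₁ = 0.006279 m³.
P constant ⇒ V ∝ T: P₂ = P₁; V₂ = V₁·(T₂/T₁) = 0.002973 m³.
Reversible adiabatic, γ = 1.67: T₃ = T₂·(V₂/V₃)^(γ−1) = 155.0 K; P₃ = P₂·(V₂/V₃)^γ = 171.4 kPa.

P₃ ≈ 171 kPa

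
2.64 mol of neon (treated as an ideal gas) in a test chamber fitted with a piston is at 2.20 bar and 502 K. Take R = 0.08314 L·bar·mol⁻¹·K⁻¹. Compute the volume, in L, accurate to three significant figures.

V ≈ 50.1 L

PV = nRT ⇒ V = nRT/P = (2.64 × 0.08314 × 502) / 2.20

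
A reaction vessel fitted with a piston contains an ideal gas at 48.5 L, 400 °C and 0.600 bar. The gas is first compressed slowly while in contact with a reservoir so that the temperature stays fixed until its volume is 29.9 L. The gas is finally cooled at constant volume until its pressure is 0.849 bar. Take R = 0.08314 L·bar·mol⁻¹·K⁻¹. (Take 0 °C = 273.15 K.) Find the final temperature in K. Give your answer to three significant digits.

Convert: T₁ = 673.1 K.
Isothermal, so P V is constant: T₂ = T₁; P₂ = P₁·(V₁/V₂) = 0.9732 bar.
V constant ⇒ P ∝ T: V₃ = V₂; T₃ = T₂·(P₃/P₂) = 587.2 K.

T₃ ≈ 587 K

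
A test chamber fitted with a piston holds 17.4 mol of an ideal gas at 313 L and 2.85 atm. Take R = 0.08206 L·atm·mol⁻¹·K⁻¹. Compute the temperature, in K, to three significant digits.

PV = nRT ⇒ T = PV/(nR) = (2.85 × 313) / (17.4 × 0.08206)

T ≈ 625 K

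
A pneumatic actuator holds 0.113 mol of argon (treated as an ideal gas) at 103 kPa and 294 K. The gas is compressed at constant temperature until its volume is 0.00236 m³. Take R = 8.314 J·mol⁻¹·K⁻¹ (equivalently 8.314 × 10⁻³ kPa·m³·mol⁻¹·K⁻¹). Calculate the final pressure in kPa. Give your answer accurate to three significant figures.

P₂ ≈ 117 kPa

From PV = nRT: V₁ = nRT₁/P₁ = 0.002682 m³.
T constant ⇒ Boyle's law P V = const: T₂ = T₁; P₂ = P₁·(V₁/V₂) = 117.0 kPa.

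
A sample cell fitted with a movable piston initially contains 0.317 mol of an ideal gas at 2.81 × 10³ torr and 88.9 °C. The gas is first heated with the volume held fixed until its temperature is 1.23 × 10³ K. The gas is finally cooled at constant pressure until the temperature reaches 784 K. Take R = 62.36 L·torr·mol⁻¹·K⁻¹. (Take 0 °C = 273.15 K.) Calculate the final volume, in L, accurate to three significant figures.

V₃ ≈ 1.62 L

Convert: T₁ = 362.0 K.
From PV = nRT: V₁ = nRT₁/P₁ = 2.547 L.
Isochoric, so P/T is constant: V₂ = V₁; P₂ = P₁·(T₂/T₁) = 9546 torr.
P constant ⇒ V ∝ T: P₃ = P₂; V₃ = V₂·(T₃/T₂) = 1.623 L.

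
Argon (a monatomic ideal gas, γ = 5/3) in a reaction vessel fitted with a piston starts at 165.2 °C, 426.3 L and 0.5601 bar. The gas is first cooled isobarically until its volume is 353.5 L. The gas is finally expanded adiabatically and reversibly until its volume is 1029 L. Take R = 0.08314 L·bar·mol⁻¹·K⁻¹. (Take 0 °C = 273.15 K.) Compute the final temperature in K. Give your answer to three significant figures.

Convert: T₁ = 438.3 K.
P constant ⇒ V ∝ T: P₂ = P₁; T₂ = T₁·(V₂/V₁) = 363.5 K.
Reversible adiabatic, γ = 5/3: T₃ = T₂·(V₂/V₃)^(γ−1) = 178.3 K; P₃ = P₂·(V₂/V₃)^γ = 0.09438 bar.

T₃ ≈ 178 K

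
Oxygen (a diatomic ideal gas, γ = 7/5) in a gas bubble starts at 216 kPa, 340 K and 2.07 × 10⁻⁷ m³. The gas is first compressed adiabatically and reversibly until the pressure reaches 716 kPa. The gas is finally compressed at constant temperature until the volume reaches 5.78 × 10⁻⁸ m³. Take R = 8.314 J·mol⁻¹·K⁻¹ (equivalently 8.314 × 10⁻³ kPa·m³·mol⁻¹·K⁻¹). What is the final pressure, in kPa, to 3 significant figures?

Reversible adiabatic, γ = 7/5: T₂ = T₁·(P₂/P₁)^((γ−1)/γ) = 478.8 K; V₂ = V₁·(P₁/P₂)^(1/γ) = 8.795e-08 m³.
T constant ⇒ Boyle's law P V = const: T₃ = T₂; P₃ = P₂·(V₂/V₃) = 1089 kPa.

P₃ ≈ 1.09e+03 kPa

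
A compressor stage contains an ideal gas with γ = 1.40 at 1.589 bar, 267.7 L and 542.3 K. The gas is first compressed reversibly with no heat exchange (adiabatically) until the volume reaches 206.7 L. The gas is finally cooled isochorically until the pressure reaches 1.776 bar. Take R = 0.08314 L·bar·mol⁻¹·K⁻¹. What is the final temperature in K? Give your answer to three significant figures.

T₃ ≈ 468 K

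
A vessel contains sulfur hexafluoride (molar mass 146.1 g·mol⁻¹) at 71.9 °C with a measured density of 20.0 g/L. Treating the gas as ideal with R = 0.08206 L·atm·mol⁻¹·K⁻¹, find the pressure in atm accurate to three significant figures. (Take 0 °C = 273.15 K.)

ρ = PM/(RT) ⇒ P = ρRT/M = (20.0 × 0.08206 × 345.0) / 146.1

P ≈ 3.88 atm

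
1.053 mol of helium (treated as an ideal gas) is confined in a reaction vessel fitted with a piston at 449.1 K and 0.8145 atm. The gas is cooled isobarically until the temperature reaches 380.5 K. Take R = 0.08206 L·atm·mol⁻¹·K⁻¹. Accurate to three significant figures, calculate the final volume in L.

V₂ ≈ 40.4 L

From PV = nRT: V₁ = nRT₁/P₁ = 47.64 L.
Isobaric, so V/T is constant: P₂ = P₁; V₂ = V₁·(T₂/T₁) = 40.37 L.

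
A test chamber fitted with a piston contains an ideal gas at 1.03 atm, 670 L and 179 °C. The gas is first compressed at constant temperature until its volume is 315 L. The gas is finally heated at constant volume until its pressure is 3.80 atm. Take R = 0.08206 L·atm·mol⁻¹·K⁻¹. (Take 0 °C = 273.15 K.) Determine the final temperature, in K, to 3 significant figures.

T₃ ≈ 784 K

Convert: T₁ = 452.1 K.
T constant ⇒ Boyle's law P V = const: T₂ = T₁; P₂ = P₁·(V₁/V₂) = 2.191 atm.
V constant ⇒ P ∝ T: V₃ = V₂; T₃ = T₂·(P₃/P₂) = 784.3 K.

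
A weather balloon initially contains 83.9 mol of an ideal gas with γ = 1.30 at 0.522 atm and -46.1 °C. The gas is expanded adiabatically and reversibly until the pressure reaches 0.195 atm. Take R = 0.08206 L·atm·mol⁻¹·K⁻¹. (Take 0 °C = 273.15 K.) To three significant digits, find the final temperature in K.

Convert: T₁ = 227.0 K.
From PV = nRT: V₁ = nRT₁/P₁ = 2995 L.
Reversible adiabatic, γ = 1.30: T₂ = T₁·(P₂/P₁)^((γ−1)/γ) = 180.9 K; V₂ = V₁·(P₁/P₂)^(1/γ) = 6387 L.

T₂ ≈ 181 K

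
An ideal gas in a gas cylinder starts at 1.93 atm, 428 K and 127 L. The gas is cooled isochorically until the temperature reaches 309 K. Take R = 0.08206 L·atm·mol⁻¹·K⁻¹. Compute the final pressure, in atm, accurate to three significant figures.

P₂ ≈ 1.39 atm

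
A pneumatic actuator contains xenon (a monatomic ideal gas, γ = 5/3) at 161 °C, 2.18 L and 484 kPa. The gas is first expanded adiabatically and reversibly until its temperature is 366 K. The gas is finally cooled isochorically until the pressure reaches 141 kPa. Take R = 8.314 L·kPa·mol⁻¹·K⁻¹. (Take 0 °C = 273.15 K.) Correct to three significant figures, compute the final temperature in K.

T₃ ≈ 163 K

Convert: T₁ = 434.1 K.
Reversible adiabatic, γ = 5/3: P₂ = P₁·(T₂/T₁)^(γ/(γ−1)) = 315.8 kPa; V₂ = V₁·(T₁/T₂)^(1/(γ−1)) = 2.816 L.
Isochoric, so P/T is constant: V₃ = V₂; T₃ = T₂·(P₃/P₂) = 163.4 K.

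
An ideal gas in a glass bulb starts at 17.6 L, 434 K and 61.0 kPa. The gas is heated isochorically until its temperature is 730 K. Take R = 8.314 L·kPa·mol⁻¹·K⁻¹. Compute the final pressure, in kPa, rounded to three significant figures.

P₂ ≈ 103 kPa

Isochoric, so P/T is constant: V₂ = V₁; P₂ = P₁·(T₂/T₁) = 102.6 kPa.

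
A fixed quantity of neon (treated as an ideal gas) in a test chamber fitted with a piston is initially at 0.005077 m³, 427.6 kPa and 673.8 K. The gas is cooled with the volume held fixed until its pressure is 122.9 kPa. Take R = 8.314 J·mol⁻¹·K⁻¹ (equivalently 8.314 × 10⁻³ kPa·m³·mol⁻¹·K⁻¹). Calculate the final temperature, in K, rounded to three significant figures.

T₂ ≈ 194 K

Isochoric, so P/T is constant: V₂ = V₁; T₂ = T₁·(P₂/P₁) = 193.7 K.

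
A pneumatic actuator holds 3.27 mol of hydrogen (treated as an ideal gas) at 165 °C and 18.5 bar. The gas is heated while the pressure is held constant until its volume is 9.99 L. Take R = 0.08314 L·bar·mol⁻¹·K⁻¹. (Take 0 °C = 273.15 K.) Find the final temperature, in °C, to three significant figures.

Convert: T₁ = 438.1 K.
From PV = nRT: V₁ = nRT₁/P₁ = 6.439 L.
P constant ⇒ V ∝ T: P₂ = P₁; T₂ = T₁·(V₂/V₁) = 679.8 K.

T₂ ≈ 407 °C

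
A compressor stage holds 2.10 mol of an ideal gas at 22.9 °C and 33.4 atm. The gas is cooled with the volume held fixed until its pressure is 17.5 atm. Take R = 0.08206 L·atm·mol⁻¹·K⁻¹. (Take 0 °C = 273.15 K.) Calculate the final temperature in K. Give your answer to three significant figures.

T₂ ≈ 155 K

Convert: T₁ = 296.0 K.
From PV = nRT: V₁ = nRT₁/P₁ = 1.527 L.
Isochoric, so P/T is constant: V₂ = V₁; T₂ = T₁·(P₂/P₁) = 155.1 K.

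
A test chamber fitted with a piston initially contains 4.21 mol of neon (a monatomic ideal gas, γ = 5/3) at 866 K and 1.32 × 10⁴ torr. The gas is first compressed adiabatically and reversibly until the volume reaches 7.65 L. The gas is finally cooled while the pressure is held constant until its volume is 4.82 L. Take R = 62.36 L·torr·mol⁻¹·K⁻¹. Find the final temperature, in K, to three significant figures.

T₃ ≈ 937 K

From PV = nRT: V₁ = nRT₁/P₁ = 17.22 L.
Adiabatic (γ = 5/3), T V^(γ−1) and P V^γ constant: T₂ = T₁·(V₁/V₂)^(γ−1) = 1488 K; P₂ = P₁·(V₁/V₂)^γ = 5.105e+04 torr.
P constant ⇒ V ∝ T: P₃ = P₂; T₃ = T₂·(V₃/V₂) = 937.3 K.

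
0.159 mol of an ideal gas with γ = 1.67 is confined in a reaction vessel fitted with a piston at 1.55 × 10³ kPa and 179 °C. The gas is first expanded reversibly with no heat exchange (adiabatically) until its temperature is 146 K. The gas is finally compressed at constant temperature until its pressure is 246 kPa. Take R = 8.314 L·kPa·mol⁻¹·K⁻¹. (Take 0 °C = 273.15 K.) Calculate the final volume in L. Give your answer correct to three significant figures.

Convert: T₁ = 452.1 K.
From PV = nRT: V₁ = nRT₁/P₁ = 0.3856 L.
Reversible adiabatic, γ = 1.67: P₂ = P₁·(T₂/T₁)^(γ/(γ−1)) = 92.61 kPa; V₂ = V₁·(T₁/T₂)^(1/(γ−1)) = 2.084 L.
Isothermal, so P V is constant: T₃ = T₂; V₃ = V₂·(P₂/P₃) = 0.7846 L.

V₃ ≈ 0.785 L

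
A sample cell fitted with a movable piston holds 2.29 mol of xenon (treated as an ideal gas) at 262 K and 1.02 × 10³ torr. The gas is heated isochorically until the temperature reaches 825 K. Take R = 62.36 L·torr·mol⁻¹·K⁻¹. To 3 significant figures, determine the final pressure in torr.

P₂ ≈ 3.21e+03 torr

From PV = nRT: V₁ = nRT₁/P₁ = 36.68 L.
Isochoric, so P/T is constant: V₂ = V₁; P₂ = P₁·(T₂/T₁) = 3212 torr.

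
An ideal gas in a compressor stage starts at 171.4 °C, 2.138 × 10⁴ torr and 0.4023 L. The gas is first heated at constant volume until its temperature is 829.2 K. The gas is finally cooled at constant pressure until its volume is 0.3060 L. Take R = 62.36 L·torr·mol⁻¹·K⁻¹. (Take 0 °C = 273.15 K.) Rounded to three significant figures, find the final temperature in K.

T₃ ≈ 631 K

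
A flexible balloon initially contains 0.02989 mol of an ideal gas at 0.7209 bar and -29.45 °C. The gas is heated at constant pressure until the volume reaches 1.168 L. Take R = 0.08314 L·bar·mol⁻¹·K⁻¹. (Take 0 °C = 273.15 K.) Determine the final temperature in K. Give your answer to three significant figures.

Convert: T₁ = 243.7 K.
From PV = nRT: V₁ = nRT₁/P₁ = 0.8401 L.
P constant ⇒ V ∝ T: P₂ = P₁; T₂ = T₁·(V₂/V₁) = 338.8 K.

T₂ ≈ 339 K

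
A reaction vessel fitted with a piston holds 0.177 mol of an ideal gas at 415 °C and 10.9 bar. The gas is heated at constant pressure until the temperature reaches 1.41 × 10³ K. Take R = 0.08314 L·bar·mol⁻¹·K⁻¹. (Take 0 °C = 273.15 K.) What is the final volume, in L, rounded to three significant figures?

Convert: T₁ = 688.1 K.
From PV = nRT: V₁ = nRT₁/P₁ = 0.9291 L.
Isobaric, so V/T is constant: P₂ = P₁; V₂ = V₁·(T₂/T₁) = 1.904 L.

V₂ ≈ 1.90 L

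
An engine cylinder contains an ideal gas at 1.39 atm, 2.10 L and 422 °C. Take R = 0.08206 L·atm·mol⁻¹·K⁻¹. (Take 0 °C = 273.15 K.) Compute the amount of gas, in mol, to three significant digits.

n ≈ 0.0512 mol

Convert: T = 695.15 K.
PV = nRT ⇒ n = PV/(RT) = (1.39 × 2.10) / (0.08206 × 695.15)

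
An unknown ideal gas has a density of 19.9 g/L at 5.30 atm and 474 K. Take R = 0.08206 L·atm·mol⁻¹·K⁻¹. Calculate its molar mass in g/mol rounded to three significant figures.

ρ = PM/(RT) ⇒ M = ρRT/P = (19.9 × 0.08206 × 474.0) / 5.30

M ≈ 146 g/mol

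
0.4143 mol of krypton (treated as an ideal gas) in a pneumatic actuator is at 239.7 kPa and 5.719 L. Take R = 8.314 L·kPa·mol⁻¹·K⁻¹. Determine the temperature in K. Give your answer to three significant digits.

T ≈ 398 K

PV = nRT ⇒ T = PV/(nR) = (239.7 × 5.719) / (0.4143 × 8.314)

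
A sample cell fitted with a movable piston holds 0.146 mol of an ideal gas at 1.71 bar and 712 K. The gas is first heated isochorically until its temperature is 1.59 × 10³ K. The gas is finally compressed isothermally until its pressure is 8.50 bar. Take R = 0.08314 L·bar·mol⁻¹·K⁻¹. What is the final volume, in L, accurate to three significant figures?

From PV = nRT: V₁ = nRT₁/P₁ = 5.054 L.
Isochoric, so P/T is constant: V₂ = V₁; P₂ = P₁·(T₂/T₁) = 3.819 bar.
T constant ⇒ Boyle's law P V = const: T₃ = T₂; V₃ = V₂·(P₂/P₃) = 2.271 L.

V₃ ≈ 2.27 L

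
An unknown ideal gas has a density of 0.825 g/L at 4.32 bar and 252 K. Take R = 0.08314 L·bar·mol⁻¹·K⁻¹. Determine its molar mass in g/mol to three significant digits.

ρ = PM/(RT) ⇒ M = ρRT/P = (0.825 × 0.08314 × 252.0) / 4.32

M ≈ 4.00 g/mol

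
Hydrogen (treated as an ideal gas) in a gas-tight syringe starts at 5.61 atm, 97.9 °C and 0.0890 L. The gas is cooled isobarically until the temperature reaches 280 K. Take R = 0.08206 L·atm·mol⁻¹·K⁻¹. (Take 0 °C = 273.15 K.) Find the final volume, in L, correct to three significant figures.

Convert: T₁ = 371.0 K.
Isobaric, so V/T is constant: P₂ = P₁; V₂ = V₁·(T₂/T₁) = 0.06716 L.

V₂ ≈ 0.0672 L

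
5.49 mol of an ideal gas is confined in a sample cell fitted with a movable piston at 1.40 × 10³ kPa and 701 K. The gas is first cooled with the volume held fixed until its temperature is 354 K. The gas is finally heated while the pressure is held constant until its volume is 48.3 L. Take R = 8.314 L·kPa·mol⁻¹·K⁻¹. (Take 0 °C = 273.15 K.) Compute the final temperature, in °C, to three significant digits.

T₃ ≈ 475 °C

From PV = nRT: V₁ = nRT₁/P₁ = 22.85 L.
Isochoric, so P/T is constant: V₂ = V₁; P₂ = P₁·(T₂/T₁) = 707.0 kPa.
P constant ⇒ V ∝ T: P₃ = P₂; T₃ = T₂·(V₃/V₂) = 748.1 K.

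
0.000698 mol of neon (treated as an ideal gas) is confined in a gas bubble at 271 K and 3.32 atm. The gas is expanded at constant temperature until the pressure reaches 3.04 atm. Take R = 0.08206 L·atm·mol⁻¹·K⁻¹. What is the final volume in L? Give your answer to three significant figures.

V₂ ≈ 0.00511 L

From PV = nRT: V₁ = nRT₁/P₁ = 0.004675 L.
T constant ⇒ Boyle's law P V = const: T₂ = T₁; V₂ = V₁·(P₁/P₂) = 0.005106 L.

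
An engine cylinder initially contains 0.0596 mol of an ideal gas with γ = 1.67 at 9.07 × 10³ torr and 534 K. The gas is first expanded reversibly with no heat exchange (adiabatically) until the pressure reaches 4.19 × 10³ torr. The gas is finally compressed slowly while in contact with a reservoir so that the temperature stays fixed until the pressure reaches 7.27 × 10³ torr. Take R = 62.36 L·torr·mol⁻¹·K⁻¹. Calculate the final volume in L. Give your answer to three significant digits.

From PV = nRT: V₁ = nRT₁/P₁ = 0.2188 L.
Adiabatic (γ = 1.67), T V^(γ−1) and P V^γ constant: T₂ = T₁·(P₂/P₁)^((γ−1)/γ) = 391.7 K; V₂ = V₁·(P₁/P₂)^(1/γ) = 0.3475 L.
Isothermal, so P V is constant: T₃ = T₂; V₃ = V₂·(P₂/P₃) = 0.2003 L.

V₃ ≈ 0.200 L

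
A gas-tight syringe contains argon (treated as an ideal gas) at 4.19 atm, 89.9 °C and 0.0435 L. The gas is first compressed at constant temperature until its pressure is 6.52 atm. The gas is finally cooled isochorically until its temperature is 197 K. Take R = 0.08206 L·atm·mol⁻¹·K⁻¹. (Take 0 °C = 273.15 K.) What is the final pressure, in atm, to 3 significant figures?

P₃ ≈ 3.54 atm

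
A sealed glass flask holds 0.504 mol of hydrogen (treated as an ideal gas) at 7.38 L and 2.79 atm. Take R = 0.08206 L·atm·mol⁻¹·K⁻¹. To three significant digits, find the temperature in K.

T ≈ 498 K

PV = nRT ⇒ T = PV/(nR) = (2.79 × 7.38) / (0.504 × 0.08206)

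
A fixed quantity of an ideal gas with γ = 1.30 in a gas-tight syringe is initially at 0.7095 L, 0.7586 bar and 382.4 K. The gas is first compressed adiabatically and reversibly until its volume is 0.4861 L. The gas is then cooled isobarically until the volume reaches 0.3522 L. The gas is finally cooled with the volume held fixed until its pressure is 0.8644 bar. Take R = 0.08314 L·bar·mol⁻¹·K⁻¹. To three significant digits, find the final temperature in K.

Adiabatic (γ = 1.30), T V^(γ−1) and P V^γ constant: T₂ = T₁·(V₁/V₂)^(γ−1) = 428.3 K; P₂ = P₁·(V₁/V₂)^γ = 1.240 bar.
Isobaric, so V/T is constant: P₃ = P₂; T₃ = T₂·(V₃/V₂) = 310.3 K.
Isochoric, so P/T is constant: V₄ = V₃; T₄ = T₃·(P₄/P₃) = 216.3 K.

T₄ ≈ 216 K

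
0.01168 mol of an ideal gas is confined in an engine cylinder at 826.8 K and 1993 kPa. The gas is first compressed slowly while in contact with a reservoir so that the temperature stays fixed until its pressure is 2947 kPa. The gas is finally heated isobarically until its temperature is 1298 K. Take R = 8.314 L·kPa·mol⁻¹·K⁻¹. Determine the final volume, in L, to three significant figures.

V₃ ≈ 0.0428 L

From PV = nRT: V₁ = nRT₁/P₁ = 0.04029 L.
T constant ⇒ Boyle's law P V = const: T₂ = T₁; V₂ = V₁·(P₁/P₂) = 0.02724 L.
Isobaric, so V/T is constant: P₃ = P₂; V₃ = V₂·(T₃/T₂) = 0.04277 L.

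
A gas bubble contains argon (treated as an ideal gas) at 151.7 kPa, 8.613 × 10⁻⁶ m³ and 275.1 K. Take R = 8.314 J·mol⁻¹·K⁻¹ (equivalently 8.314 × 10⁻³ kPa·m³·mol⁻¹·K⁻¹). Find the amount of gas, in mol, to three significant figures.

PV = nRT ⇒ n = PV/(RT) = (151.7 × 8.613e-06) / (8.314 × 10⁻³ × 275.1)

n ≈ 0.000571 mol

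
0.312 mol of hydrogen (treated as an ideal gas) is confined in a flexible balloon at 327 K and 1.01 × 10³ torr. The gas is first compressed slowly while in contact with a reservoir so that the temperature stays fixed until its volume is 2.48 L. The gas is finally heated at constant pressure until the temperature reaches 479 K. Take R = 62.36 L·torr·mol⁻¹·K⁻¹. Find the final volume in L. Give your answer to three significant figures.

V₃ ≈ 3.63 L

From PV = nRT: V₁ = nRT₁/P₁ = 6.299 L.
Isothermal, so P V is constant: T₂ = T₁; P₂ = P₁·(V₁/V₂) = 2565 torr.
Isobaric, so V/T is constant: P₃ = P₂; V₃ = V₂·(T₃/T₂) = 3.633 L.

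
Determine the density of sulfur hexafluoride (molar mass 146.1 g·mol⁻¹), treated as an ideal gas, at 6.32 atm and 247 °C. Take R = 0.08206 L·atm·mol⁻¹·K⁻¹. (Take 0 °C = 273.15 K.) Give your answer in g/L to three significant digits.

ρ ≈ 21.6 g/L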